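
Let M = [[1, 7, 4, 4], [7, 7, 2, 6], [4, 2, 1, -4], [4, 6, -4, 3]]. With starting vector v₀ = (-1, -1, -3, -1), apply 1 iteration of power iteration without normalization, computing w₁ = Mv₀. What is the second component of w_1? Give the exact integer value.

-26

w1 = Mv₀ = (1·(-1) + 7·(-1) + 4·(-3) + 4·(-1); 7·(-1) + 7·(-1) + 2·(-3) + 6·(-1); 4·(-1) + 2·(-1) + 1·(-3) + (-4)·(-1); 4·(-1) + 6·(-1) + (-4)·(-3) + 3·(-1)) = (-24, -26, -5, -1)
The requested component of w1 is -26.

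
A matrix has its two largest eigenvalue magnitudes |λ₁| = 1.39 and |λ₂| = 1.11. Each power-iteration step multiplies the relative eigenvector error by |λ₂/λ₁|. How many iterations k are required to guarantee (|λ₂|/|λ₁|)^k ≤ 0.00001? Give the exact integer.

|λ₂/λ₁| = 1.11/1.39 = 0.79856
Need k ≥ ln(0.00001) / ln(0.79856) = -11.5129 / -0.2249 ≈ 51.181
Smallest integer k satisfying the bound: 52

52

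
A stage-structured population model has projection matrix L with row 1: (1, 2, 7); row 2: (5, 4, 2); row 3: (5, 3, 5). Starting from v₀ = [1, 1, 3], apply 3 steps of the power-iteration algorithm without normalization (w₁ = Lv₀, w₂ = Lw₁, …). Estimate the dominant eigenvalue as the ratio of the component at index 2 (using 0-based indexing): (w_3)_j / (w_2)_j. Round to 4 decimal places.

λ ≈ 11.2607

w1 = Lv₀ = (24, 15, 23)
w2 = Lw1 = (215, 226, 280)
w3 = Lw2 = (2627, 2539, 3153)
Ratio at component: 3153 / 280 = 11.2607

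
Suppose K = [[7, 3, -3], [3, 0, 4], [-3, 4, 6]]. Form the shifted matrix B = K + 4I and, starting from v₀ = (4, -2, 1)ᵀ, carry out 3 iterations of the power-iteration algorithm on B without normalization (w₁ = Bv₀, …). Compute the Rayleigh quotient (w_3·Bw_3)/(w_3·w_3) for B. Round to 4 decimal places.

B = K + 4I has rows (11, 3, -3); (3, 4, 4); (-3, 4, 10)
w1 = Bv₀ = (11·4 + 3·(-2) + (-3)·1; 3·4 + 4·(-2) + 4·1; (-3)·4 + 4·(-2) + 10·1) = (35, 8, -10)
w2 = Bw1 = (11·35 + 3·8 + (-3)·(-10); 3·35 + 4·8 + 4·(-10); (-3)·35 + 4·8 + 10·(-10)) = (439, 97, -173)
w3 = Bw2 = (5639, 1013, -2659)
Bw3 = (73045, 10333, -39455)
w3·Bw3 = 527278929; w3·w3 = 39894771; μ ≈ 527278929/39894771 = 13.2167

13.2167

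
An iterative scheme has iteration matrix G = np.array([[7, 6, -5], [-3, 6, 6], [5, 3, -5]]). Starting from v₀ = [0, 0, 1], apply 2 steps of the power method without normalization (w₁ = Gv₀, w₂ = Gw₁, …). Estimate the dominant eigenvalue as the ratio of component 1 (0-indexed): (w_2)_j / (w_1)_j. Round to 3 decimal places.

3.500

w1 = Gv₀ = (7·0 + 6·0 + (-5)·1; (-3)·0 + 6·0 + 6·1; 5·0 + 3·0 + (-5)·1) = (-5, 6, -5)
w2 = Gw1 = (7·(-5) + 6·6 + (-5)·(-5); (-3)·(-5) + 6·6 + 6·(-5); 5·(-5) + 3·6 + (-5)·(-5)) = (26, 21, 18)
Ratio at component: 21 / 6 = 3.500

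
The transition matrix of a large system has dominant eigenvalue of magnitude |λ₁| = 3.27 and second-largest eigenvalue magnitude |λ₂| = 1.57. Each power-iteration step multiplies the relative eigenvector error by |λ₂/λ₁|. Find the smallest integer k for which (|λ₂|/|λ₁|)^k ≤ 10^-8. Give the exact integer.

26

|λ₂/λ₁| = 1.57/3.27 = 0.48012
Need k ≥ ln(10^-8) / ln(0.48012) = -18.4207 / -0.7337 ≈ 25.106
Smallest integer k satisfying the bound: 26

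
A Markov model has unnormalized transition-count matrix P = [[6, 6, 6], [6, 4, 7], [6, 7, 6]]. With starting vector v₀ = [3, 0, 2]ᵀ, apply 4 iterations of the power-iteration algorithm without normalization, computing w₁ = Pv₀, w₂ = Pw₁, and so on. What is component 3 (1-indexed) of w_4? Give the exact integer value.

w1 = Pv₀ = (6·3 + 6·0 + 6·2; 6·3 + 4·0 + 7·2; 6·3 + 7·0 + 6·2) = (30, 32, 30)
w2 = Pw1 = (6·30 + 6·32 + 6·30; 6·30 + 4·32 + 7·30; 6·30 + 7·32 + 6·30) = (552, 518, 584)
w3 = Pw2 = (9924, 9472, 10442)
w4 = Pw3 = (179028, 170526, 188500)
The requested component of w4 is 188500.

188500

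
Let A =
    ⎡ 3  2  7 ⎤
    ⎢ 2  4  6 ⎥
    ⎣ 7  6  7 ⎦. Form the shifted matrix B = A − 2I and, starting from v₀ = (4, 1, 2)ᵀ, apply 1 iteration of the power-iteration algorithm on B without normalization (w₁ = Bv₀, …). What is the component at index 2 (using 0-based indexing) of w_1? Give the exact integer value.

44

B = A − 2I has rows (1, 2, 7); (2, 2, 6); (7, 6, 5)
w1 = Bv₀ = (1·4 + 2·1 + 7·2; 2·4 + 2·1 + 6·2; 7·4 + 6·1 + 5·2) = (20, 22, 44)
Requested component of w1: 44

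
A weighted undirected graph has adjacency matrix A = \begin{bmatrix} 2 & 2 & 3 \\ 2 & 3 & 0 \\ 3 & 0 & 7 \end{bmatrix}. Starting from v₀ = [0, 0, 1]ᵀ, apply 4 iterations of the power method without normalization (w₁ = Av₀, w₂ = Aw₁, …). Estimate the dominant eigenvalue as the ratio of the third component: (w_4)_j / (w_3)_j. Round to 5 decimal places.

8.47844

w1 = Av₀ = (3, 0, 7)
w2 = Aw1 = (27, 6, 58)
w3 = Aw2 = (240, 72, 487)
w4 = Aw3 = (2085, 696, 4129)
Ratio at component: 4129 / 487 = 8.47844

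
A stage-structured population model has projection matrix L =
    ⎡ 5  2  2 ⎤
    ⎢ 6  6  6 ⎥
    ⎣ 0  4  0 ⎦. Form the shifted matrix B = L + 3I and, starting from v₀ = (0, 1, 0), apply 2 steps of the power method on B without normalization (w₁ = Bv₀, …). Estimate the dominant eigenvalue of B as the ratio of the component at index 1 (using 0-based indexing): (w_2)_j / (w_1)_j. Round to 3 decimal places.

μ ≈ 13.000

B = L + 3I has rows (8, 2, 2); (6, 9, 6); (0, 4, 3)
w1 = Bv₀ = (8·0 + 2·1 + 2·0; 6·0 + 9·1 + 6·0; 0·0 + 4·1 + 3·0) = (2, 9, 4)
w2 = Bw1 = (8·2 + 2·9 + 2·4; 6·2 + 9·9 + 6·4; 0·2 + 4·9 + 3·4) = (42, 117, 48)
Ratio: 117/9 = 13.000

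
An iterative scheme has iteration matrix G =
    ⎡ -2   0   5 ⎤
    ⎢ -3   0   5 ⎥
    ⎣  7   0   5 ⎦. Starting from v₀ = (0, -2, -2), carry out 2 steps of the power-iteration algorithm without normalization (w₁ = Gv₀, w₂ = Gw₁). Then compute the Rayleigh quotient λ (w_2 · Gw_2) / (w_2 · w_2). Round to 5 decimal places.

w1 = Gv₀ = (-10, -10, -10)
w2 = Gw1 = (-30, -20, -120)
Gw2 = (-540, -510, -810)
w2·Gw2 = (-30)·(-540) + (-20)·(-510) + (-120)·(-810) = 123600; w2·w2 = (-30)·(-30) + (-20)·(-20) + (-120)·(-120) = 15700
λ ≈ 123600/15700 = 7.87261

λ ≈ 7.87261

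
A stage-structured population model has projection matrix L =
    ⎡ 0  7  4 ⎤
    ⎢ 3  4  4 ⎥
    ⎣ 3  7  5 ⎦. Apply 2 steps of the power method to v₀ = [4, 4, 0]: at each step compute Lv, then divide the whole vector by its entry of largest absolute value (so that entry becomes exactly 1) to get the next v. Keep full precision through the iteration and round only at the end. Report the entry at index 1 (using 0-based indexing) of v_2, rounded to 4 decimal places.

Lv0 = (28.00000, 28.00000, 40.00000); divide by 40.00000 → v1 = (0.70000, 0.70000, 1.00000)
Lv1 = (8.90000, 8.90000, 12.00000); divide by 12.00000 → v2 = (0.74167, 0.74167, 1.00000)
Requested entry of v2: 356/480 = 0.7417

0.7417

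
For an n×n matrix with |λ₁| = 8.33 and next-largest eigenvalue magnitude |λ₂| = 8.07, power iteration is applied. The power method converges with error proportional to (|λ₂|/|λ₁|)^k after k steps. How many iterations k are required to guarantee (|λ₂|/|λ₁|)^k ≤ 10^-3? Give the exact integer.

218

|λ₂/λ₁| = 8.07/8.33 = 0.96879
Need k ≥ ln(10^-3) / ln(0.96879) = -6.9078 / -0.0317 ≈ 217.842
Smallest integer k satisfying the bound: 218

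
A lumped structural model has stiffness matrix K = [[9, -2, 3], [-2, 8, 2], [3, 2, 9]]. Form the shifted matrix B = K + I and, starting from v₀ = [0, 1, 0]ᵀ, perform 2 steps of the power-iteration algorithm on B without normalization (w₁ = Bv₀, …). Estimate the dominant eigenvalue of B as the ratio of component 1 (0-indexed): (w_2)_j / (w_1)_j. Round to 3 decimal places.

9.889

B = K + I has rows (10, -2, 3); (-2, 9, 2); (3, 2, 10)
w1 = Bv₀ = (10·0 + (-2)·1 + 3·0; (-2)·0 + 9·1 + 2·0; 3·0 + 2·1 + 10·0) = (-2, 9, 2)
w2 = Bw1 = (10·(-2) + (-2)·9 + 3·2; (-2)·(-2) + 9·9 + 2·2; 3·(-2) + 2·9 + 10·2) = (-32, 89, 32)
Ratio: 89/9 = 9.889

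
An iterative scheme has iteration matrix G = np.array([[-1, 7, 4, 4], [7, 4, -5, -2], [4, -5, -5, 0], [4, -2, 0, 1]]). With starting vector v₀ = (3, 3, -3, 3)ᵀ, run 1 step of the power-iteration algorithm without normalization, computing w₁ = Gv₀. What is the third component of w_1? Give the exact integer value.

12

w1 = Gv₀ = (18, 42, 12, 9)
The requested component of w1 is 12.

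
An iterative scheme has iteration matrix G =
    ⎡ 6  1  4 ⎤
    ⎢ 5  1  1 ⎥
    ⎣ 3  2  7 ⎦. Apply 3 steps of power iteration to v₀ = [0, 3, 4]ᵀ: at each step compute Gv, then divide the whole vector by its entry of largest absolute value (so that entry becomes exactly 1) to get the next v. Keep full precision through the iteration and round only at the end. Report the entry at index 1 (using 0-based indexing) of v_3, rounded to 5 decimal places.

Gv0 = (19.000000, 7.000000, 34.000000); divide by 34.000000 → v1 = (0.558824, 0.205882, 1.000000)
Gv1 = (7.558824, 4.000000, 9.088235); divide by 9.088235 → v2 = (0.831715, 0.440129, 1.000000)
Gv2 = (9.430421, 5.598706, 10.375405); divide by 10.375405 → v3 = (0.908921, 0.539613, 1.000000)
Requested entry of v3: 1730/3206 = 0.53961

0.53961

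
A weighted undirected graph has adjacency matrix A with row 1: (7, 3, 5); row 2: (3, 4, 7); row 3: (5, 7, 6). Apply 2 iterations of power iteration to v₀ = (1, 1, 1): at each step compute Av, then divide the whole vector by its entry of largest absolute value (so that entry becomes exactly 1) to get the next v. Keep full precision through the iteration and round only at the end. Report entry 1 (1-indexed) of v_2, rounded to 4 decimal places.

Av0 = (15.00000, 14.00000, 18.00000); divide by 18.00000 → v1 = (0.83333, 0.77778, 1.00000)
Av1 = (13.16667, 12.61111, 15.61111); divide by 15.61111 → v2 = (0.84342, 0.80783, 1.00000)
Requested entry of v2: 237/281 = 0.8434

0.8434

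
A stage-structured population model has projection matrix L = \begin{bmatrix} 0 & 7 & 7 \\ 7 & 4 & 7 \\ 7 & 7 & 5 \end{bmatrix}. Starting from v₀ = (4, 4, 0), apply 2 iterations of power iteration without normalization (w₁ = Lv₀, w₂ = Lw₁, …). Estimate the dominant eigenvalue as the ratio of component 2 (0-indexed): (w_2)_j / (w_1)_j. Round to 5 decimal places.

14.00000

w1 = Lv₀ = (28, 44, 56)
w2 = Lw1 = (700, 764, 784)
Ratio at component: 784 / 56 = 14.00000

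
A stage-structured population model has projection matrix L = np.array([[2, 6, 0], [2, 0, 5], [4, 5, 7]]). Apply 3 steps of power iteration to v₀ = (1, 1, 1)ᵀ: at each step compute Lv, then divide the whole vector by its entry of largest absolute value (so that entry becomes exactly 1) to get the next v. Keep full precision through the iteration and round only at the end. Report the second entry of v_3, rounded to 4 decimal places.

Lv0 = (8.00000, 7.00000, 16.00000); divide by 16.00000 → v1 = (0.50000, 0.43750, 1.00000)
Lv1 = (3.62500, 6.00000, 11.18750); divide by 11.18750 → v2 = (0.32402, 0.53631, 1.00000)
Lv2 = (3.86592, 5.64804, 10.97765); divide by 10.97765 → v3 = (0.35216, 0.51450, 1.00000)
Requested entry of v3: 1011/1965 = 0.5145

0.5145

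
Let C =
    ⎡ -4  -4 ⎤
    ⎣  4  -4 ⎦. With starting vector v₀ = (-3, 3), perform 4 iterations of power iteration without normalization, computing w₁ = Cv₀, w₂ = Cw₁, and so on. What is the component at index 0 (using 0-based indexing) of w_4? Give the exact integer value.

w1 = Cv₀ = ((-4)·(-3) + (-4)·3; 4·(-3) + (-4)·3) = (0, -24)
w2 = Cw1 = ((-4)·0 + (-4)·(-24); 4·0 + (-4)·(-24)) = (96, 96)
w3 = Cw2 = (-768, 0)
w4 = Cw3 = (3072, -3072)
The requested component of w4 is 3072.

3072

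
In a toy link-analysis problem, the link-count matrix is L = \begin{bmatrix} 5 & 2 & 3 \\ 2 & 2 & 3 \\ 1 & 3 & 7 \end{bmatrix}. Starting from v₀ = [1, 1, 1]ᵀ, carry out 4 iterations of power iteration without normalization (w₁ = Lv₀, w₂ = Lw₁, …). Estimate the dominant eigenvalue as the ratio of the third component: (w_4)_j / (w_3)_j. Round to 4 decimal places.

w1 = Lv₀ = (10, 7, 11)
w2 = Lw1 = (97, 67, 108)
w3 = Lw2 = (943, 652, 1054)
w4 = Lw3 = (9181, 6352, 10277)
Ratio at component: 10277 / 1054 = 9.7505

λ ≈ 9.7505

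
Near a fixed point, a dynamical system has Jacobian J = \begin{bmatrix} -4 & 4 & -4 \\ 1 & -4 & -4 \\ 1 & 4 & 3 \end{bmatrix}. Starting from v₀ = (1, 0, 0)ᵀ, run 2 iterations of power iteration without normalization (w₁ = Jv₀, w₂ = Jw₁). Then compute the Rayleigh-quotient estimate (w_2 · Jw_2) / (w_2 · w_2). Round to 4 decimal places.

w1 = Jv₀ = ((-4)·1 + 4·0 + (-4)·0; 1·1 + (-4)·0 + (-4)·0; 1·1 + 4·0 + 3·0) = (-4, 1, 1)
w2 = Jw1 = ((-4)·(-4) + 4·1 + (-4)·1; 1·(-4) + (-4)·1 + (-4)·1; 1·(-4) + 4·1 + 3·1) = (16, -12, 3)
Jw2 = (-124, 52, -23)
w2·Jw2 = 16·(-124) + (-12)·52 + 3·(-23) = -2677; w2·w2 = 16·16 + (-12)·(-12) + 3·3 = 409
λ ≈ -2677/409 = -6.5452

λ ≈ -6.5452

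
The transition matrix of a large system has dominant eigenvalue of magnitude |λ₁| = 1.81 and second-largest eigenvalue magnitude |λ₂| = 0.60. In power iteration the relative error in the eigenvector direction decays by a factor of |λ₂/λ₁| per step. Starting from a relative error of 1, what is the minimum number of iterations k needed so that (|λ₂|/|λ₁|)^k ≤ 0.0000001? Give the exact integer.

15

|λ₂/λ₁| = 0.60/1.81 = 0.33149
Need k ≥ ln(0.0000001) / ln(0.33149) = -16.1181 / -1.1042 ≈ 14.598
Smallest integer k satisfying the bound: 15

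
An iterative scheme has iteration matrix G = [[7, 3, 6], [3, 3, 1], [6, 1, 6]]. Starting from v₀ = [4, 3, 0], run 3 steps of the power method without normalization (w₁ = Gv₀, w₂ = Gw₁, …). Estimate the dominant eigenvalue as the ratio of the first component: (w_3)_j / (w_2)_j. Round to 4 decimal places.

13.2665

w1 = Gv₀ = (37, 21, 27)
w2 = Gw1 = (484, 201, 405)
w3 = Gw2 = (6421, 2460, 5535)
Ratio at component: 6421 / 484 = 13.2665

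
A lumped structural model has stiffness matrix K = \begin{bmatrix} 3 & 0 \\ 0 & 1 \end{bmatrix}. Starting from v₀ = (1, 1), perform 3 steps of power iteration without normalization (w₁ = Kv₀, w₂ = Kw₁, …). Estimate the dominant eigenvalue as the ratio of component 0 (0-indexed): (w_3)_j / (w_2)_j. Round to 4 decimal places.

3.0000

w1 = Kv₀ = (3·1 + 0·1; 0·1 + 1·1) = (3, 1)
w2 = Kw1 = (3·3 + 0·1; 0·3 + 1·1) = (9, 1)
w3 = Kw2 = (27, 1)
Ratio at component: 27 / 9 = 3.0000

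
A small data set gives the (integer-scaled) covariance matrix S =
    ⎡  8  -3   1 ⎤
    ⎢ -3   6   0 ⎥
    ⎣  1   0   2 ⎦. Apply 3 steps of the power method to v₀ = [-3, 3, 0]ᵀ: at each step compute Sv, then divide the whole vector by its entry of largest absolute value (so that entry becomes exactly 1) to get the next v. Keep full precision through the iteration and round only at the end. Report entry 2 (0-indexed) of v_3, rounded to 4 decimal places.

Sv0 = (-33.00000, 27.00000, -3.00000); divide by -33.00000 → v1 = (1.00000, -0.81818, 0.09091)
Sv1 = (10.54545, -7.90909, 1.18182); divide by 10.54545 → v2 = (1.00000, -0.75000, 0.11207)
Sv2 = (10.36207, -7.50000, 1.22414); divide by 10.36207 → v3 = (1.00000, -0.72379, 0.11814)
Requested entry of v3: -426/-3606 = 0.1181

0.1181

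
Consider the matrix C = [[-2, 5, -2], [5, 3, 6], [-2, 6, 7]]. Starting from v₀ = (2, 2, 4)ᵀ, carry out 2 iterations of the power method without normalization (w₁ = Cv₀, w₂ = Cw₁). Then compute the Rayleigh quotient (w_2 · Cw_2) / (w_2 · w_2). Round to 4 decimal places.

λ ≈ 11.1298

w1 = Cv₀ = ((-2)·2 + 5·2 + (-2)·4; 5·2 + 3·2 + 6·4; (-2)·2 + 6·2 + 7·4) = (-2, 40, 36)
w2 = Cw1 = ((-2)·(-2) + 5·40 + (-2)·36; 5·(-2) + 3·40 + 6·36; (-2)·(-2) + 6·40 + 7·36) = (132, 326, 496)
Cw2 = (374, 4614, 5164)
w2·Cw2 = 132·374 + 326·4614 + 496·5164 = 4114876; w2·w2 = 132·132 + 326·326 + 496·496 = 369716
λ ≈ 4114876/369716 = 11.1298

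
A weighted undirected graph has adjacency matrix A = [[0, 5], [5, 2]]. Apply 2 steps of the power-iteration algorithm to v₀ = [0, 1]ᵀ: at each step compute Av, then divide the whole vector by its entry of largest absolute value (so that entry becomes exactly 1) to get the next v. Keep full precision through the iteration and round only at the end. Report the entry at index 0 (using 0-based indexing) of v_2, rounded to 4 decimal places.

Av0 = (5.00000, 2.00000); divide by 5.00000 → v1 = (1.00000, 0.40000)
Av1 = (2.00000, 5.80000); divide by 5.80000 → v2 = (0.34483, 1.00000)
Requested entry of v2: 10/29 = 0.3448

0.3448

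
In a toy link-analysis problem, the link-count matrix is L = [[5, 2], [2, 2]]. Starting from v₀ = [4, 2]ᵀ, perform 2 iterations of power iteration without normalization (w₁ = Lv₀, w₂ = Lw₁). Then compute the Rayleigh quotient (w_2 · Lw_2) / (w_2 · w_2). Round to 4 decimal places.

λ ≈ 6.0000

w1 = Lv₀ = (5·4 + 2·2; 2·4 + 2·2) = (24, 12)
w2 = Lw1 = (5·24 + 2·12; 2·24 + 2·12) = (144, 72)
Lw2 = (864, 432)
w2·Lw2 = 144·864 + 72·432 = 155520; w2·w2 = 144·144 + 72·72 = 25920
λ ≈ 155520/25920 = 6.0000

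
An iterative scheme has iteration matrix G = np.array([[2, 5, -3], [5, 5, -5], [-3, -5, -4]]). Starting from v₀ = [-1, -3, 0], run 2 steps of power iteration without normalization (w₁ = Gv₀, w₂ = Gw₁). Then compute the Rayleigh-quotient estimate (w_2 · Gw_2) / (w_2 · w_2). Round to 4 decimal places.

10.6408

w1 = Gv₀ = (-17, -20, 18)
w2 = Gw1 = (-188, -275, 79)
Gw2 = (-1988, -2710, 1623)
w2·Gw2 = (-188)·(-1988) + (-275)·(-2710) + 79·1623 = 1247211; w2·w2 = (-188)·(-188) + (-275)·(-275) + 79·79 = 117210
λ ≈ 1247211/117210 = 10.6408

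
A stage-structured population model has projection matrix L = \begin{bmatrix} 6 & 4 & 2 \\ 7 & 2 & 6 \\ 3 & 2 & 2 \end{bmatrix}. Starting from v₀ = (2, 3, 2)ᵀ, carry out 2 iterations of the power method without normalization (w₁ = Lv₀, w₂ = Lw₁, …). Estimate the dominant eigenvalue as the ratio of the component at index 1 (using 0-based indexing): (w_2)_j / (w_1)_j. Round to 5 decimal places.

w1 = Lv₀ = (28, 32, 16)
w2 = Lw1 = (328, 356, 180)
Ratio at component: 356 / 32 = 11.12500

11.12500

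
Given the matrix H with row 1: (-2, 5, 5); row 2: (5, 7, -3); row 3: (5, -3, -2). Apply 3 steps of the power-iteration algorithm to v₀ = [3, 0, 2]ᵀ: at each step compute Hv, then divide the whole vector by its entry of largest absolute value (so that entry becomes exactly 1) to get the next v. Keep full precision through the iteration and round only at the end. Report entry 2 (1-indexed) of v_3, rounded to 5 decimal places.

Hv0 = (4.000000, 9.000000, 11.000000); divide by 11.000000 → v1 = (0.363636, 0.818182, 1.000000)
Hv1 = (8.363636, 4.545455, -2.636364); divide by 8.363636 → v2 = (1.000000, 0.543478, -0.315217)
Hv2 = (-0.858696, 9.750000, 4.000000); divide by 9.750000 → v3 = (-0.088071, 1.000000, 0.410256)
Requested entry of v3: 897/897 = 1.00000

1.00000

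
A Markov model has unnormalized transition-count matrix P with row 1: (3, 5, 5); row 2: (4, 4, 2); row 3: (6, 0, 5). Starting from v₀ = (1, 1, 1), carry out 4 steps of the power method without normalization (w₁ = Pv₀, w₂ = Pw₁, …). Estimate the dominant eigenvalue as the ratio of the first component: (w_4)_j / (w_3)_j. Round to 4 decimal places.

11.4793

w1 = Pv₀ = (13, 10, 11)
w2 = Pw1 = (144, 114, 133)
w3 = Pw2 = (1667, 1298, 1529)
w4 = Pw3 = (19136, 14918, 17647)
Ratio at component: 19136 / 1667 = 11.4793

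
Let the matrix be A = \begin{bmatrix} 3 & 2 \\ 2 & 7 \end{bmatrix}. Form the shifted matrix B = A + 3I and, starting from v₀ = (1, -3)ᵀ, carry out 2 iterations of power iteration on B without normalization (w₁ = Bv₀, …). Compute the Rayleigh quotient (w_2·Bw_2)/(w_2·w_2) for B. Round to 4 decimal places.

B = A + 3I has rows (6, 2); (2, 10)
w1 = Bv₀ = (6·1 + 2·(-3); 2·1 + 10·(-3)) = (0, -28)
w2 = Bw1 = (6·0 + 2·(-28); 2·0 + 10·(-28)) = (-56, -280)
Bw2 = (-896, -2912)
w2·Bw2 = 865536; w2·w2 = 81536; μ ≈ 865536/81536 = 10.6154

μ ≈ 10.6154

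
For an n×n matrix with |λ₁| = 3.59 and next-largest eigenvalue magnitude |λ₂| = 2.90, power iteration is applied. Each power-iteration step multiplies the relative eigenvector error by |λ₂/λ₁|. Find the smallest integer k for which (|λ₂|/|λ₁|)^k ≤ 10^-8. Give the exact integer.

|λ₂/λ₁| = 2.90/3.59 = 0.80780
Need k ≥ ln(10^-8) / ln(0.80780) = -18.4207 / -0.2134 ≈ 86.303
Smallest integer k satisfying the bound: 87

87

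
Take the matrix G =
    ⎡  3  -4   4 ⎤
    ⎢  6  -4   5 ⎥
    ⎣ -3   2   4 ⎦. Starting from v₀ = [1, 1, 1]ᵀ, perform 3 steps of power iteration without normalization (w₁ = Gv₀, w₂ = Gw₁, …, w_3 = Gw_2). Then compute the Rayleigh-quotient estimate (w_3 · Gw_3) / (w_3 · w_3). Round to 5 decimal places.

w1 = Gv₀ = (3·1 + (-4)·1 + 4·1; 6·1 + (-4)·1 + 5·1; (-3)·1 + 2·1 + 4·1) = (3, 7, 3)
w2 = Gw1 = (3·3 + (-4)·7 + 4·3; 6·3 + (-4)·7 + 5·3; (-3)·3 + 2·7 + 4·3) = (-7, 5, 17)
w3 = Gw2 = (27, 23, 99)
Gw3 = (385, 565, 361)
w3·Gw3 = 27·385 + 23·565 + 99·361 = 59129; w3·w3 = 27·27 + 23·23 + 99·99 = 11059
λ ≈ 59129/11059 = 5.34669

λ ≈ 5.34669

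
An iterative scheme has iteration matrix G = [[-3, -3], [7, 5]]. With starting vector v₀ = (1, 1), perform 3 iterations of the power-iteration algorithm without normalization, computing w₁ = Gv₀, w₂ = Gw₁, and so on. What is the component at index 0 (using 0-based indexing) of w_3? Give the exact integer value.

0

w1 = Gv₀ = ((-3)·1 + (-3)·1; 7·1 + 5·1) = (-6, 12)
w2 = Gw1 = ((-3)·(-6) + (-3)·12; 7·(-6) + 5·12) = (-18, 18)
w3 = Gw2 = (0, -36)
The requested component of w3 is 0.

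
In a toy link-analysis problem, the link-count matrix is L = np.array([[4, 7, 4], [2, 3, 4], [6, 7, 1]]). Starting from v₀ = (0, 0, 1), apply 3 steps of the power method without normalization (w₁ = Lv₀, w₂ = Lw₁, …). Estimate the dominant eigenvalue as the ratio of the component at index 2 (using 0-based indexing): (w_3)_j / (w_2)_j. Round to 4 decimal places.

9.6038

w1 = Lv₀ = (4·0 + 7·0 + 4·1; 2·0 + 3·0 + 4·1; 6·0 + 7·0 + 1·1) = (4, 4, 1)
w2 = Lw1 = (4·4 + 7·4 + 4·1; 2·4 + 3·4 + 4·1; 6·4 + 7·4 + 1·1) = (48, 24, 53)
w3 = Lw2 = (572, 380, 509)
Ratio at component: 509 / 53 = 9.6038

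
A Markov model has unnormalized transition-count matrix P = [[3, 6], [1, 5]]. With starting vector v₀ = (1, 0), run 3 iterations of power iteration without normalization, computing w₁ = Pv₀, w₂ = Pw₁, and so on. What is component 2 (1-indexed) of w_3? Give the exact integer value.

55

w1 = Pv₀ = (3, 1)
w2 = Pw1 = (15, 8)
w3 = Pw2 = (93, 55)
The requested component of w3 is 55.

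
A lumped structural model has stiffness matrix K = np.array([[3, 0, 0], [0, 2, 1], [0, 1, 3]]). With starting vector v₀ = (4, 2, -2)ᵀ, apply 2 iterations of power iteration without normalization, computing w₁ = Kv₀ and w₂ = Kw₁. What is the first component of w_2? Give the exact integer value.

w1 = Kv₀ = (3·4 + 0·2 + 0·(-2); 0·4 + 2·2 + 1·(-2); 0·4 + 1·2 + 3·(-2)) = (12, 2, -4)
w2 = Kw1 = (3·12 + 0·2 + 0·(-4); 0·12 + 2·2 + 1·(-4); 0·12 + 1·2 + 3·(-4)) = (36, 0, -10)
The requested component of w2 is 36.

36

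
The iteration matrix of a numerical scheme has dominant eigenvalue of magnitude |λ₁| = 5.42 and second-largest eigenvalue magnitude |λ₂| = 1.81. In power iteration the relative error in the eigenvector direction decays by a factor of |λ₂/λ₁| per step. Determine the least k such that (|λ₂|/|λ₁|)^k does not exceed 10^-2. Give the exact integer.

|λ₂/λ₁| = 1.81/5.42 = 0.33395
Need k ≥ ln(10^-2) / ln(0.33395) = -4.6052 / -1.0968 ≈ 4.199
Smallest integer k satisfying the bound: 5

5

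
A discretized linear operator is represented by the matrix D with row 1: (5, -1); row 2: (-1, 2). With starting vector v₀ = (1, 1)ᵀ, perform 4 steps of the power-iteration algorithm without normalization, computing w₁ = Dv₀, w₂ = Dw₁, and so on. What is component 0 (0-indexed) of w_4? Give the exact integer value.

508

w1 = Dv₀ = (5·1 + (-1)·1; (-1)·1 + 2·1) = (4, 1)
w2 = Dw1 = (5·4 + (-1)·1; (-1)·4 + 2·1) = (19, -2)
w3 = Dw2 = (97, -23)
w4 = Dw3 = (508, -143)
The requested component of w4 is 508.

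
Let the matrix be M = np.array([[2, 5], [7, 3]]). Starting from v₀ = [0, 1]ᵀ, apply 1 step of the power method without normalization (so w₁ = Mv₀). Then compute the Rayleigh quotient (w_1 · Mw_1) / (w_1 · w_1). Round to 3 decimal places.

λ ≈ 7.559

w1 = Mv₀ = (2·0 + 5·1; 7·0 + 3·1) = (5, 3)
Mw1 = (25, 44)
w1·Mw1 = 5·25 + 3·44 = 257; w1·w1 = 5·5 + 3·3 = 34
λ ≈ 257/34 = 7.559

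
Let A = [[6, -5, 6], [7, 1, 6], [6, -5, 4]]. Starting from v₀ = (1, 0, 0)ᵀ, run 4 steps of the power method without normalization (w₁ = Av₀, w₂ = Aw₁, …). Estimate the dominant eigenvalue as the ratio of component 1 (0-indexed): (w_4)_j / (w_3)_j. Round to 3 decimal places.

w1 = Av₀ = (6·1 + (-5)·0 + 6·0; 7·1 + 1·0 + 6·0; 6·1 + (-5)·0 + 4·0) = (6, 7, 6)
w2 = Aw1 = (6·6 + (-5)·7 + 6·6; 7·6 + 1·7 + 6·6; 6·6 + (-5)·7 + 4·6) = (37, 85, 25)
w3 = Aw2 = (-53, 494, -103)
w4 = Aw3 = (-3406, -495, -3200)
Ratio at component: -495 / 494 = -1.002

λ ≈ -1.002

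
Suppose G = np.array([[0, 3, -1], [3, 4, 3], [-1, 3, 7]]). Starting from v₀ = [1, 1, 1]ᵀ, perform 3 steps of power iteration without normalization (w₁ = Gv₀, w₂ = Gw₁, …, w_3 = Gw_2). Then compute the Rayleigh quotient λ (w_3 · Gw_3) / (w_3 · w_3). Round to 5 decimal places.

λ ≈ 8.91065

w1 = Gv₀ = (0·1 + 3·1 + (-1)·1; 3·1 + 4·1 + 3·1; (-1)·1 + 3·1 + 7·1) = (2, 10, 9)
w2 = Gw1 = (0·2 + 3·10 + (-1)·9; 3·2 + 4·10 + 3·9; (-1)·2 + 3·10 + 7·9) = (21, 73, 91)
w3 = Gw2 = (128, 628, 835)
Gw3 = (1049, 5401, 7601)
w3·Gw3 = 128·1049 + 628·5401 + 835·7601 = 9872935; w3·w3 = 128·128 + 628·628 + 835·835 = 1107993
λ ≈ 9872935/1107993 = 8.91065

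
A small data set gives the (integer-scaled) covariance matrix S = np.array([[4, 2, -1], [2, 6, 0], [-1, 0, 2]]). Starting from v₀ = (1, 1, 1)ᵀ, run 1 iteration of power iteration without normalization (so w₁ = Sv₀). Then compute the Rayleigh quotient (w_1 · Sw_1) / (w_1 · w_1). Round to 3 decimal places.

λ ≈ 7.067

w1 = Sv₀ = (4·1 + 2·1 + (-1)·1; 2·1 + 6·1 + 0·1; (-1)·1 + 0·1 + 2·1) = (5, 8, 1)
Sw1 = (35, 58, -3)
w1·Sw1 = 5·35 + 8·58 + 1·(-3) = 636; w1·w1 = 5·5 + 8·8 + 1·1 = 90
λ ≈ 636/90 = 7.067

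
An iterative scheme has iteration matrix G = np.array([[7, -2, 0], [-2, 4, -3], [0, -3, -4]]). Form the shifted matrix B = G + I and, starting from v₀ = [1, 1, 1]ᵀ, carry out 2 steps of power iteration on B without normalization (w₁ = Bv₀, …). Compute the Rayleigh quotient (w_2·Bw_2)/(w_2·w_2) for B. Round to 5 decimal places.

B = G + I has rows (8, -2, 0); (-2, 5, -3); (0, -3, -3)
w1 = Bv₀ = (8·1 + (-2)·1 + 0·1; (-2)·1 + 5·1 + (-3)·1; 0·1 + (-3)·1 + (-3)·1) = (6, 0, -6)
w2 = Bw1 = (8·6 + (-2)·0 + 0·(-6); (-2)·6 + 5·0 + (-3)·(-6); 0·6 + (-3)·0 + (-3)·(-6)) = (48, 6, 18)
Bw2 = (372, -120, -72)
w2·Bw2 = 15840; w2·w2 = 2664; μ ≈ 15840/2664 = 5.94595

μ ≈ 5.94595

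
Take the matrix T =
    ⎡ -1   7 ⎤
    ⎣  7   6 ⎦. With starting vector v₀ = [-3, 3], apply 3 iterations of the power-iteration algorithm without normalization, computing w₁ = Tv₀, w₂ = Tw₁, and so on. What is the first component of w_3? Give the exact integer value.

w1 = Tv₀ = ((-1)·(-3) + 7·3; 7·(-3) + 6·3) = (24, -3)
w2 = Tw1 = ((-1)·24 + 7·(-3); 7·24 + 6·(-3)) = (-45, 150)
w3 = Tw2 = (1095, 585)
The requested component of w3 is 1095.

1095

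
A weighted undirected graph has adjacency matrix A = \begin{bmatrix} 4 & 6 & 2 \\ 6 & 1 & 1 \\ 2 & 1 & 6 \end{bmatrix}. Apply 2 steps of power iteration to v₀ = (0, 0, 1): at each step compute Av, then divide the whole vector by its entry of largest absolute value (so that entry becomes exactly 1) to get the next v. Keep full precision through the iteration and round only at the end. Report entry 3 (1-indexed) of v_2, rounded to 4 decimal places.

Av0 = (2.00000, 1.00000, 6.00000); divide by 6.00000 → v1 = (0.33333, 0.16667, 1.00000)
Av1 = (4.33333, 3.16667, 6.83333); divide by 6.83333 → v2 = (0.63415, 0.46341, 1.00000)
Requested entry of v2: 41/41 = 1.0000

1.0000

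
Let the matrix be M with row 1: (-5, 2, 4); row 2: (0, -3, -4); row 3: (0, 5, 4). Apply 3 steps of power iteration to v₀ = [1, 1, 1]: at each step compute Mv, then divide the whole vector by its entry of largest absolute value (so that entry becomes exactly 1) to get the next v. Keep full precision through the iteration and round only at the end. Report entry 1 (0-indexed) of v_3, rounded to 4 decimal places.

Mv0 = (1.00000, -7.00000, 9.00000); divide by 9.00000 → v1 = (0.11111, -0.77778, 1.00000)
Mv1 = (1.88889, -1.66667, 0.11111); divide by 1.88889 → v2 = (1.00000, -0.88235, 0.05882)
Mv2 = (-6.52941, 2.41176, -4.17647); divide by -6.52941 → v3 = (1.00000, -0.36937, 0.63964)
Requested entry of v3: 41/-111 = -0.3694

-0.3694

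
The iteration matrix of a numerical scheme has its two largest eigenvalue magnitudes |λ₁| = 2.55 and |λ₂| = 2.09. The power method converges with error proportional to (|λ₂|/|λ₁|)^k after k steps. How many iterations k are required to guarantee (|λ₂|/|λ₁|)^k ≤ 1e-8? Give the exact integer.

|λ₂/λ₁| = 2.09/2.55 = 0.81961
Need k ≥ ln(1e-8) / ln(0.81961) = -18.4207 / -0.1989 ≈ 92.599
Smallest integer k satisfying the bound: 93

93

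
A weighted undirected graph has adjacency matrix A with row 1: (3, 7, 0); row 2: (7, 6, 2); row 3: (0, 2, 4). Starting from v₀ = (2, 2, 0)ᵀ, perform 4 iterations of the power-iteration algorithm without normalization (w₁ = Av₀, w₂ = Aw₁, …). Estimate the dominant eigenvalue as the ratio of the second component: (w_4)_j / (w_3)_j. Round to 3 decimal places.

11.949

w1 = Av₀ = (3·2 + 7·2 + 0·0; 7·2 + 6·2 + 2·0; 0·2 + 2·2 + 4·0) = (20, 26, 4)
w2 = Aw1 = (3·20 + 7·26 + 0·4; 7·20 + 6·26 + 2·4; 0·20 + 2·26 + 4·4) = (242, 304, 68)
w3 = Aw2 = (2854, 3654, 880)
w4 = Aw3 = (34140, 43662, 10828)
Ratio at component: 43662 / 3654 = 11.949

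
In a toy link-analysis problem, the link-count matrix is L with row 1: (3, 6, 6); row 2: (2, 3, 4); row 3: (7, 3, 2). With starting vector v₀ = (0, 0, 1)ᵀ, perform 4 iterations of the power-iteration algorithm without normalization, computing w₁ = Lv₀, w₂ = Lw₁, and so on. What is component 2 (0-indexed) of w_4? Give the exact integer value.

7402

w1 = Lv₀ = (3·0 + 6·0 + 6·1; 2·0 + 3·0 + 4·1; 7·0 + 3·0 + 2·1) = (6, 4, 2)
w2 = Lw1 = (3·6 + 6·4 + 6·2; 2·6 + 3·4 + 4·2; 7·6 + 3·4 + 2·2) = (54, 32, 58)
w3 = Lw2 = (702, 436, 590)
w4 = Lw3 = (8262, 5072, 7402)
The requested component of w4 is 7402.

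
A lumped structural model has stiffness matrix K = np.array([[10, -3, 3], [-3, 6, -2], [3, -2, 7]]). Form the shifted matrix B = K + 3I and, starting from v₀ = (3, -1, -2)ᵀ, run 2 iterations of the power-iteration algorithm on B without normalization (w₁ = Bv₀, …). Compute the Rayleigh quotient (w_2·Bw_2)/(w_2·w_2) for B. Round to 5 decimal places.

B = K + 3I has rows (13, -3, 3); (-3, 9, -2); (3, -2, 10)
w1 = Bv₀ = (13·3 + (-3)·(-1) + 3·(-2); (-3)·3 + 9·(-1) + (-2)·(-2); 3·3 + (-2)·(-1) + 10·(-2)) = (36, -14, -9)
w2 = Bw1 = (13·36 + (-3)·(-14) + 3·(-9); (-3)·36 + 9·(-14) + (-2)·(-9); 3·36 + (-2)·(-14) + 10·(-9)) = (483, -216, 46)
Bw2 = (7065, -3485, 2341)
w2·Bw2 = 4272841; w2·w2 = 282061; μ ≈ 4272841/282061 = 15.14864

15.14864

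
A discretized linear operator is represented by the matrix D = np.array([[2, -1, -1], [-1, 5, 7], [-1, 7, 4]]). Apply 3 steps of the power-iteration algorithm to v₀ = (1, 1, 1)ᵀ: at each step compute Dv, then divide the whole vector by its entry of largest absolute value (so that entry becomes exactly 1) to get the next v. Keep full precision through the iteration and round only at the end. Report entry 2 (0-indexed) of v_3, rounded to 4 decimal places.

Dv0 = (0.00000, 11.00000, 10.00000); divide by 11.00000 → v1 = (0.00000, 1.00000, 0.90909)
Dv1 = (-1.90909, 11.36364, 10.63636); divide by 11.36364 → v2 = (-0.16800, 1.00000, 0.93600)
Dv2 = (-2.27200, 11.72000, 10.91200); divide by 11.72000 → v3 = (-0.19386, 1.00000, 0.93106)
Requested entry of v3: 1364/1465 = 0.9311

0.9311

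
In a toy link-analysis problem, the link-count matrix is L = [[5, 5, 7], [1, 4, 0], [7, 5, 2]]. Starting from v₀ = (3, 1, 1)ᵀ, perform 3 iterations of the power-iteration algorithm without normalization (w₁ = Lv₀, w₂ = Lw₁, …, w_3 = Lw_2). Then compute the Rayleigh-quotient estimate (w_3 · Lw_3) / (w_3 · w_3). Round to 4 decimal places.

λ ≈ 11.4282

w1 = Lv₀ = (27, 7, 28)
w2 = Lw1 = (366, 55, 280)
w3 = Lw2 = (4065, 586, 3397)
Lw3 = (47034, 6409, 38179)
w3·Lw3 = 4065·47034 + 586·6409 + 3397·38179 = 324642947; w3·w3 = 4065·4065 + 586·586 + 3397·3397 = 28407230
λ ≈ 324642947/28407230 = 11.4282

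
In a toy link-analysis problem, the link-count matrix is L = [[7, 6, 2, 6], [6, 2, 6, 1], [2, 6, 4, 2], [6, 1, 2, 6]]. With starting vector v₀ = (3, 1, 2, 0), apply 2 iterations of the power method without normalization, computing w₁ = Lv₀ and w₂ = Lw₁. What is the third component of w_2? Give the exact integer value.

w1 = Lv₀ = (7·3 + 6·1 + 2·2 + 6·0; 6·3 + 2·1 + 6·2 + 1·0; 2·3 + 6·1 + 4·2 + 2·0; 6·3 + 1·1 + 2·2 + 6·0) = (31, 32, 20, 23)
w2 = Lw1 = (7·31 + 6·32 + 2·20 + 6·23; 6·31 + 2·32 + 6·20 + 1·23; 2·31 + 6·32 + 4·20 + 2·23; 6·31 + 1·32 + 2·20 + 6·23) = (587, 393, 380, 396)
The requested component of w2 is 380.

380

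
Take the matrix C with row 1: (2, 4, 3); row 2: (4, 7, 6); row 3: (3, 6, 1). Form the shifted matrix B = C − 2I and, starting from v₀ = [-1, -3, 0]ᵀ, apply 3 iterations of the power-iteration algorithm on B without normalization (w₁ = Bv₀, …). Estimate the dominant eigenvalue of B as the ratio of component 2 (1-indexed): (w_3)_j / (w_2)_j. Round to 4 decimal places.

9.9442

B = C − 2I has rows (0, 4, 3); (4, 5, 6); (3, 6, -1)
w1 = Bv₀ = (-12, -19, -21)
w2 = Bw1 = (-139, -269, -129)
w3 = Bw2 = (-1463, -2675, -1902)
Ratio: -2675/-269 = 9.9442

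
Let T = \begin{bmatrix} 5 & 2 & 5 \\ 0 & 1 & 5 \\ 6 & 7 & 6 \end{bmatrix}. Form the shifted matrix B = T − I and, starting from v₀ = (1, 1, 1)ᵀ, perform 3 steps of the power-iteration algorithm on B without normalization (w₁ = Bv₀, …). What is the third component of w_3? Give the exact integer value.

B = T − I has rows (4, 2, 5); (0, 0, 5); (6, 7, 5)
w1 = Bv₀ = (11, 5, 18)
w2 = Bw1 = (144, 90, 191)
w3 = Bw2 = (1711, 955, 2449)
Requested component of w3: 2449

2449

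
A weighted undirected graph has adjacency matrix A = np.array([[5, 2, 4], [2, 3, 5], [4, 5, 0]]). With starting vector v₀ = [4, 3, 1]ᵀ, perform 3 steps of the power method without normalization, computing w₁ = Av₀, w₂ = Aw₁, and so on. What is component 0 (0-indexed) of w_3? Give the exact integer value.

w1 = Av₀ = (5·4 + 2·3 + 4·1; 2·4 + 3·3 + 5·1; 4·4 + 5·3 + 0·1) = (30, 22, 31)
w2 = Aw1 = (5·30 + 2·22 + 4·31; 2·30 + 3·22 + 5·31; 4·30 + 5·22 + 0·31) = (318, 281, 230)
w3 = Aw2 = (3072, 2629, 2677)
The requested component of w3 is 3072.

3072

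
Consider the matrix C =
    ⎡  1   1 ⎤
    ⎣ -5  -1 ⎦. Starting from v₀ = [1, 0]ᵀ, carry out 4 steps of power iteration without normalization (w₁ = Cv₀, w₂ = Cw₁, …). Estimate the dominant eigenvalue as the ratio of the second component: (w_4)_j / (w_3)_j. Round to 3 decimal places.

0.000

w1 = Cv₀ = (1·1 + 1·0; (-5)·1 + (-1)·0) = (1, -5)
w2 = Cw1 = (1·1 + 1·(-5); (-5)·1 + (-1)·(-5)) = (-4, 0)
w3 = Cw2 = (-4, 20)
w4 = Cw3 = (16, 0)
Ratio at component: 0 / 20 = 0.000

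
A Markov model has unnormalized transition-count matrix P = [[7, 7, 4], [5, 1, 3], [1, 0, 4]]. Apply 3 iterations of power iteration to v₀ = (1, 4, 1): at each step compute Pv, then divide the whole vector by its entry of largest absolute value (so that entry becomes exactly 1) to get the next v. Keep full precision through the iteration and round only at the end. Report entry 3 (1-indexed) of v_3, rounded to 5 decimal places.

0.13841

Pv0 = (39.000000, 12.000000, 5.000000); divide by 39.000000 → v1 = (1.000000, 0.307692, 0.128205)
Pv1 = (9.666667, 5.692308, 1.512821); divide by 9.666667 → v2 = (1.000000, 0.588859, 0.156499)
Pv2 = (11.748011, 6.058355, 1.625995); divide by 11.748011 → v3 = (1.000000, 0.515692, 0.138406)
Requested entry of v3: 613/4429 = 0.13841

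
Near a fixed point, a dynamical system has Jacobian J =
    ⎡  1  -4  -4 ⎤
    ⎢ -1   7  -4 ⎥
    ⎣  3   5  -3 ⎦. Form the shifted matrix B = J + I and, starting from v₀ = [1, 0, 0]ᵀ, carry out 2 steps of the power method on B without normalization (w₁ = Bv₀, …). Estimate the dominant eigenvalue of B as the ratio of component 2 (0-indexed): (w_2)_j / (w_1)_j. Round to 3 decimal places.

B = J + I has rows (2, -4, -4); (-1, 8, -4); (3, 5, -2)
w1 = Bv₀ = (2, -1, 3)
w2 = Bw1 = (-4, -22, -5)
Ratio: -5/3 = -1.667

μ ≈ -1.667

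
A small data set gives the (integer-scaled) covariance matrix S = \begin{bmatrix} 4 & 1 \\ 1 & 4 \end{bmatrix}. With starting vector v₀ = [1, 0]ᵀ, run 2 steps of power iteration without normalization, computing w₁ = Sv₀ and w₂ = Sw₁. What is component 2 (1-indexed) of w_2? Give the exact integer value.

w1 = Sv₀ = (4·1 + 1·0; 1·1 + 4·0) = (4, 1)
w2 = Sw1 = (4·4 + 1·1; 1·4 + 4·1) = (17, 8)
The requested component of w2 is 8.

8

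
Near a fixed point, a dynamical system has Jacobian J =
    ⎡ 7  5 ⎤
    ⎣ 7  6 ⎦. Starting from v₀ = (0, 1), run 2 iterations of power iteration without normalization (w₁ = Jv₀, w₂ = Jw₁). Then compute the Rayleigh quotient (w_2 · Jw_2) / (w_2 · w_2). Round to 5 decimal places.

w1 = Jv₀ = (5, 6)
w2 = Jw1 = (65, 71)
Jw2 = (810, 881)
w2·Jw2 = 65·810 + 71·881 = 115201; w2·w2 = 65·65 + 71·71 = 9266
λ ≈ 115201/9266 = 12.43266

12.43266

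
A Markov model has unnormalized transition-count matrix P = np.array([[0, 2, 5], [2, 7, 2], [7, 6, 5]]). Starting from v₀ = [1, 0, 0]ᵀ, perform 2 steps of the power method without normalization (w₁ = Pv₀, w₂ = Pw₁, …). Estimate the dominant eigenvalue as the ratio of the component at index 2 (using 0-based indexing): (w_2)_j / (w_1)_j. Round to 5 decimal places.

6.71429

w1 = Pv₀ = (0, 2, 7)
w2 = Pw1 = (39, 28, 47)
Ratio at component: 47 / 7 = 6.71429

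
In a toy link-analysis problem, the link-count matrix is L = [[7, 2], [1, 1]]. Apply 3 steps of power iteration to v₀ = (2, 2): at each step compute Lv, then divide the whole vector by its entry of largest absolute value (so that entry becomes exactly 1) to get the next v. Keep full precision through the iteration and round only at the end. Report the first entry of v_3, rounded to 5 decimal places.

1.00000

Lv0 = (18.000000, 4.000000); divide by 18.000000 → v1 = (1.000000, 0.222222)
Lv1 = (7.444444, 1.222222); divide by 7.444444 → v2 = (1.000000, 0.164179)
Lv2 = (7.328358, 1.164179); divide by 7.328358 → v3 = (1.000000, 0.158859)
Requested entry of v3: 982/982 = 1.00000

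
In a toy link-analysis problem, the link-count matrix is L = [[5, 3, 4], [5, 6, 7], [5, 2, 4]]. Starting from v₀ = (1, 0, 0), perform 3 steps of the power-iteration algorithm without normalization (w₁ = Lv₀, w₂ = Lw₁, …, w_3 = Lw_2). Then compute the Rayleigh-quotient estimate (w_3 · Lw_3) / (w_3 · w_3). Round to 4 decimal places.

w1 = Lv₀ = (5·1 + 3·0 + 4·0; 5·1 + 6·0 + 7·0; 5·1 + 2·0 + 4·0) = (5, 5, 5)
w2 = Lw1 = (5·5 + 3·5 + 4·5; 5·5 + 6·5 + 7·5; 5·5 + 2·5 + 4·5) = (60, 90, 55)
w3 = Lw2 = (790, 1225, 700)
Lw3 = (10425, 16200, 9200)
w3·Lw3 = 790·10425 + 1225·16200 + 700·9200 = 34520750; w3·w3 = 790·790 + 1225·1225 + 700·700 = 2614725
λ ≈ 34520750/2614725 = 13.2024

13.2024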